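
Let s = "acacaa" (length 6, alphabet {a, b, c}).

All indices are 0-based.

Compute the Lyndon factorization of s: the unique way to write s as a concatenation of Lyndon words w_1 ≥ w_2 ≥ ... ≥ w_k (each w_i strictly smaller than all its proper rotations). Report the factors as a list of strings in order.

emit factor 1: 'ac' (i=0, period=2)
emit factor 2: 'ac' (i=2, period=2)
emit factor 3: 'a' (i=4, period=1)
emit factor 4: 'a' (i=5, period=1)

["ac", "ac", "a", "a"]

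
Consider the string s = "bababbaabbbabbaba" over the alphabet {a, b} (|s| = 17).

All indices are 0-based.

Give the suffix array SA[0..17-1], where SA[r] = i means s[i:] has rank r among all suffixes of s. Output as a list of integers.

[16, 6, 14, 1, 3, 11, 7, 15, 5, 13, 0, 2, 10, 4, 12, 9, 8]

sorted suffixes:
  #0 SA[0]=16  'a'
  #1 SA[1]=6  'aabbbabbaba'
  #2 SA[2]=14  'aba'
  #3 SA[3]=1  'ababbaabbbabbaba'
  #4 SA[4]=3  'abbaabbbabbaba'
  #5 SA[5]=11  'abbaba'
  #6 SA[6]=7  'abbbabbaba'
  #7 SA[7]=15  'ba'
  #8 SA[8]=5  'baabbbabbaba'
  #9 SA[9]=13  'baba'
  #10 SA[10]=0  'bababbaabbbabbaba'
  #11 SA[11]=2  'babbaabbbabbaba'
  #12 SA[12]=10  'babbaba'
  #13 SA[13]=4  'bbaabbbabbaba'
  #14 SA[14]=12  'bbaba'
  #15 SA[15]=9  'bbabbaba'
  #16 SA[16]=8  'bbbabbaba'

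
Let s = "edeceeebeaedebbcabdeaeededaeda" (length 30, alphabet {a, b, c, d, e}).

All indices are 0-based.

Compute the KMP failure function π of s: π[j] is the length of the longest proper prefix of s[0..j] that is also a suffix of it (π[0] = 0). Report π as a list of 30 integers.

[0, 0, 1, 0, 1, 1, 1, 0, 1, 0, 1, 2, 3, 0, 0, 0, 0, 0, 0, 1, 0, 1, 1, 2, 3, 2, 0, 1, 2, 0]

π[0] = 0
j=1 s[j]='d': π[1]=0 (border '')
j=2 s[j]='e': π[2]=1 (border 'e')
j=3 s[j]='c': k: 1→0; π[3]=0 (border '')
j=4 s[j]='e': π[4]=1 (border 'e')
j=5 s[j]='e': k: 1→0; π[5]=1 (border 'e')
j=6 s[j]='e': k: 1→0; π[6]=1 (border 'e')
j=7 s[j]='b': k: 1→0; π[7]=0 (border '')
j=8 s[j]='e': π[8]=1 (border 'e')
j=9 s[j]='a': k: 1→0; π[9]=0 (border '')
j=10 s[j]='e': π[10]=1 (border 'e')
j=11 s[j]='d': π[11]=2 (border 'ed')
j=12 s[j]='e': π[12]=3 (border 'ede')
j=13 s[j]='b': k: 3→1→0; π[13]=0 (border '')
j=14 s[j]='b': π[14]=0 (border '')
j=15 s[j]='c': π[15]=0 (border '')
j=16 s[j]='a': π[16]=0 (border '')
j=17 s[j]='b': π[17]=0 (border '')
j=18 s[j]='d': π[18]=0 (border '')
j=19 s[j]='e': π[19]=1 (border 'e')
j=20 s[j]='a': k: 1→0; π[20]=0 (border '')
j=21 s[j]='e': π[21]=1 (border 'e')
j=22 s[j]='e': k: 1→0; π[22]=1 (border 'e')
j=23 s[j]='d': π[23]=2 (border 'ed')
j=24 s[j]='e': π[24]=3 (border 'ede')
j=25 s[j]='d': k: 3→1; π[25]=2 (border 'ed')
j=26 s[j]='a': k: 2→0; π[26]=0 (border '')
j=27 s[j]='e': π[27]=1 (border 'e')
j=28 s[j]='d': π[28]=2 (border 'ed')
j=29 s[j]='a': k: 2→0; π[29]=0 (border '')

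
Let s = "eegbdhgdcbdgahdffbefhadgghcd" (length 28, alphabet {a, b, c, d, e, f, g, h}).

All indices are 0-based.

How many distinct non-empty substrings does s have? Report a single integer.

rank→(start, suffix):
  0 → (21, 'adgghcd')
  1 → (12, 'ahdffbefhadgghcd')
  2 → (9, 'bdgahdffbefhadgghcd')
  3 → (3, 'bdhgdcbdgahdffbefhadgghcd')
  4 → (17, 'befhadgghcd')
  5 → (8, 'cbdgahdffbefhadgghcd')
  6 → (26, 'cd')
  7 → (27, 'd')
  8 → (7, 'dcbdgahdffbefhadgghcd')
  9 → (14, 'dffbefhadgghcd')
  10 → (10, 'dgahdffbefhadgghcd')
  11 → (22, 'dgghcd')
  12 → (4, 'dhgdcbdgahdffbefhadgghcd')
  13 → (0, 'eegbdhgdcbdgahdffbefhadgghcd')
  14 → (18, 'efhadgghcd')
  15 → (1, 'egbdhgdcbdgahdffbefhadgghcd')
  16 → (16, 'fbefhadgghcd')
  17 → (15, 'ffbefhadgghcd')
  18 → (19, 'fhadgghcd')
  19 → (11, 'gahdffbefhadgghcd')
  20 → (2, 'gbdhgdcbdgahdffbefhadgghcd')
  21 → (6, 'gdcbdgahdffbefhadgghcd')
  22 → (23, 'gghcd')
  23 → (24, 'ghcd')
  24 → (20, 'hadgghcd')
  25 → (25, 'hcd')
  26 → (13, 'hdffbefhadgghcd')
  27 → (5, 'hgdcbdgahdffbefhadgghcd')

SA = [21, 12, 9, 3, 17, 8, 26, 27, 7, 14, 10, 22, 4, 0, 18, 1, 16, 15, 19, 11, 2, 6, 23, 24, 20, 25, 13, 5]
[i] adj suffixes → lcp
  [1] 21/12 → 1 ('a')
  [2] 12/9 → 0 ('')
  [3] 9/3 → 2 ('bd')
  [4] 3/17 → 1 ('b')
  [5] 17/8 → 0 ('')
  [6] 8/26 → 1 ('c')
  [7] 26/27 → 0 ('')
  [8] 27/7 → 1 ('d')
  [9] 7/14 → 1 ('d')
  [10] 14/10 → 1 ('d')
  [11] 10/22 → 2 ('dg')
  [12] 22/4 → 1 ('d')
  [13] 4/0 → 0 ('')
  [14] 0/18 → 1 ('e')
  [15] 18/1 → 1 ('e')
  [16] 1/16 → 0 ('')
  [17] 16/15 → 1 ('f')
  [18] 15/19 → 1 ('f')
  [19] 19/11 → 0 ('')
  [20] 11/2 → 1 ('g')
  [21] 2/6 → 1 ('g')
  [22] 6/23 → 1 ('g')
  [23] 23/24 → 1 ('g')
  [24] 24/20 → 0 ('')
  [25] 20/25 → 1 ('h')
  [26] 25/13 → 1 ('h')
  [27] 13/5 → 1 ('h')

n(n+1)/2 = 28·29/2 = 406
Σ LCP = 0 + 1 + 0 + 2 + 1 + 0 + 1 + 0 + 1 + 1 + 1 + 2 + 1 + 0 + 1 + 1 + 0 + 1 + 1 + 0 + 1 + 1 + 1 + 1 + 0 + 1 + 1 + 1 = 22
distinct = 406 − 22 = 384

384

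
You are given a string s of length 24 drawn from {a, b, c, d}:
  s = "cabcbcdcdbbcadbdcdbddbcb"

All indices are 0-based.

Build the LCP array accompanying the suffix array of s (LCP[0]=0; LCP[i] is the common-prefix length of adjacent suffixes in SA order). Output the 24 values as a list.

[0, 1, 0, 1, 1, 2, 3, 2, 1, 2, 0, 2, 1, 2, 1, 3, 2, 0, 2, 2, 3, 1, 4, 1]

rank→(start, suffix):
  0 → (1, 'abcbcdcdbbcadbdcdbddbcb')
  1 → (12, 'adbdcdbddbcb')
  2 → (23, 'b')
  3 → (9, 'bbcadbdcdbddbcb')
  4 → (10, 'bcadbdcdbddbcb')
  5 → (21, 'bcb')
  6 → (2, 'bcbcdcdbbcadbdcdbddbcb')
  7 → (4, 'bcdcdbbcadbdcdbddbcb')
  8 → (14, 'bdcdbddbcb')
  9 → (18, 'bddbcb')
  10 → (0, 'cabcbcdcdbbcadbdcdbddbcb')
  11 → (11, 'cadbdcdbddbcb')
  12 → (22, 'cb')
  13 → (3, 'cbcdcdbbcadbdcdbddbcb')
  14 → (7, 'cdbbcadbdcdbddbcb')
  15 → (16, 'cdbddbcb')
  16 → (5, 'cdcdbbcadbdcdbddbcb')
  17 → (8, 'dbbcadbdcdbddbcb')
  18 → (20, 'dbcb')
  19 → (13, 'dbdcdbddbcb')
  20 → (17, 'dbddbcb')
  21 → (6, 'dcdbbcadbdcdbddbcb')
  22 → (15, 'dcdbddbcb')
  23 → (19, 'ddbcb')

SA = [1, 12, 23, 9, 10, 21, 2, 4, 14, 18, 0, 11, 22, 3, 7, 16, 5, 8, 20, 13, 17, 6, 15, 19]
i: (SA[i-1],SA[i]) lcp shared
  1: (1,12) 1 'a'
  2: (12,23) 0 ''
  3: (23,9) 1 'b'
  4: (9,10) 1 'b'
  5: (10,21) 2 'bc'
  6: (21,2) 3 'bcb'
  7: (2,4) 2 'bc'
  8: (4,14) 1 'b'
  9: (14,18) 2 'bd'
  10: (18,0) 0 ''
  11: (0,11) 2 'ca'
  12: (11,22) 1 'c'
  13: (22,3) 2 'cb'
  14: (3,7) 1 'c'
  15: (7,16) 3 'cdb'
  16: (16,5) 2 'cd'
  17: (5,8) 0 ''
  18: (8,20) 2 'db'
  19: (20,13) 2 'db'
  20: (13,17) 3 'dbd'
  21: (17,6) 1 'd'
  22: (6,15) 4 'dcdb'
  23: (15,19) 1 'd'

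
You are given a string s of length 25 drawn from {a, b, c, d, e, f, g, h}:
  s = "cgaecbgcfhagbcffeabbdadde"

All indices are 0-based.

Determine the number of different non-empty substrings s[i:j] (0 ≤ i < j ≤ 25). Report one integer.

307

rank→(start, suffix):
  0 → (17, 'abbdadde')
  1 → (21, 'adde')
  2 → (2, 'aecbgcfhagbcffeabbdadde')
  3 → (10, 'agbcffeabbdadde')
  4 → (18, 'bbdadde')
  5 → (12, 'bcffeabbdadde')
  6 → (19, 'bdadde')
  7 → (5, 'bgcfhagbcffeabbdadde')
  8 → (4, 'cbgcfhagbcffeabbdadde')
  9 → (13, 'cffeabbdadde')
  10 → (7, 'cfhagbcffeabbdadde')
  11 → (0, 'cgaecbgcfhagbcffeabbdadde')
  12 → (20, 'dadde')
  13 → (22, 'dde')
  14 → (23, 'de')
  15 → (24, 'e')
  16 → (16, 'eabbdadde')
  17 → (3, 'ecbgcfhagbcffeabbdadde')
  18 → (15, 'feabbdadde')
  19 → (14, 'ffeabbdadde')
  20 → (8, 'fhagbcffeabbdadde')
  21 → (1, 'gaecbgcfhagbcffeabbdadde')
  22 → (11, 'gbcffeabbdadde')
  23 → (6, 'gcfhagbcffeabbdadde')
  24 → (9, 'hagbcffeabbdadde')

SA = [17, 21, 2, 10, 18, 12, 19, 5, 4, 13, 7, 0, 20, 22, 23, 24, 16, 3, 15, 14, 8, 1, 11, 6, 9]
rank  pair      lcp
   1  s[17:],s[21:]  1  'a'
   2  s[21:],s[2:]  1  'a'
   3  s[2:],s[10:]  1  'a'
   4  s[10:],s[18:]  0  ''
   5  s[18:],s[12:]  1  'b'
   6  s[12:],s[19:]  1  'b'
   7  s[19:],s[5:]  1  'b'
   8  s[5:],s[4:]  0  ''
   9  s[4:],s[13:]  1  'c'
  10  s[13:],s[7:]  2  'cf'
  11  s[7:],s[0:]  1  'c'
  12  s[0:],s[20:]  0  ''
  13  s[20:],s[22:]  1  'd'
  14  s[22:],s[23:]  1  'd'
  15  s[23:],s[24:]  0  ''
  16  s[24:],s[16:]  1  'e'
  17  s[16:],s[3:]  1  'e'
  18  s[3:],s[15:]  0  ''
  19  s[15:],s[14:]  1  'f'
  20  s[14:],s[8:]  1  'f'
  21  s[8:],s[1:]  0  ''
  22  s[1:],s[11:]  1  'g'
  23  s[11:],s[6:]  1  'g'
  24  s[6:],s[9:]  0  ''

n(n+1)/2 = 25·26/2 = 325
Σ LCP = 0 + 1 + 1 + 1 + 0 + 1 + 1 + 1 + 0 + 1 + 2 + 1 + 0 + 1 + 1 + 0 + 1 + 1 + 0 + 1 + 1 + 0 + 1 + 1 + 0 = 18
distinct = 325 − 18 = 307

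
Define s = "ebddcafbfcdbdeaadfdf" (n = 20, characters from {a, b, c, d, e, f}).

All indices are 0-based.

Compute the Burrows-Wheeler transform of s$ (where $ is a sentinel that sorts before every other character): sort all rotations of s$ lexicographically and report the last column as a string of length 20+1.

feacedfdfcdbbfad$dabd

rank  rotation               last
    0  $ebddcafbfcdbdeaadfdf  f
    1  aadfdf$ebddcafbfcdbde  e
    2  adfdf$ebddcafbfcdbdea  a
    3  afbfcdbdeaadfdf$ebddc  c
    4  bddcafbfcdbdeaadfdf$e  e
    5  bdeaadfdf$ebddcafbfcd  d
    6  bfcdbdeaadfdf$ebddcaf  f
    7  cafbfcdbdeaadfdf$ebdd  d
    8  cdbdeaadfdf$ebddcafbf  f
    9  dbdeaadfdf$ebddcafbfc  c
   10  dcafbfcdbdeaadfdf$ebd  d
   11  ddcafbfcdbdeaadfdf$eb  b
   12  deaadfdf$ebddcafbfcdb  b
   13  df$ebddcafbfcdbdeaadf  f
   14  dfdf$ebddcafbfcdbdeaa  a
   15  eaadfdf$ebddcafbfcdbd  d
   16  ebddcafbfcdbdeaadfdf$  $
   17  f$ebddcafbfcdbdeaadfd  d
   18  fbfcdbdeaadfdf$ebddca  a
   19  fcdbdeaadfdf$ebddcafb  b
   20  fdf$ebddcafbfcdbdeaad  d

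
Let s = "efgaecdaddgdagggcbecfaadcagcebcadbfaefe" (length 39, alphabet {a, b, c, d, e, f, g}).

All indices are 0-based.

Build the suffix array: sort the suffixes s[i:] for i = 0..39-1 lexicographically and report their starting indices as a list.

[21, 31, 22, 7, 3, 35, 25, 12, 29, 17, 33, 30, 24, 16, 5, 27, 19, 6, 11, 32, 23, 8, 9, 38, 28, 4, 18, 36, 0, 20, 34, 37, 1, 2, 15, 26, 10, 14, 13]

sorted suffixes:
  #0 SA[0]=21  'aadcagcebcadbfaefe'
  #1 SA[1]=31  'adbfaefe'
  #2 SA[2]=22  'adcagcebcadbfaefe'
  #3 SA[3]=7  'addgdagggcbecfaadcagcebcadbfaefe'
  #4 SA[4]=3  'aecdaddgdagggcbecfaadcagcebcadbfaefe'
  #5 SA[5]=35  'aefe'
  #6 SA[6]=25  'agcebcadbfaefe'
  #7 SA[7]=12  'agggcbecfaadcagcebcadbfaefe'
  #8 SA[8]=29  'bcadbfaefe'
  #9 SA[9]=17  'becfaadcagcebcadbfaefe'
  #10 SA[10]=33  'bfaefe'
  #11 SA[11]=30  'cadbfaefe'
  #12 SA[12]=24  'cagcebcadbfaefe'
  #13 SA[13]=16  'cbecfaadcagcebcadbfaefe'
  #14 SA[14]=5  'cdaddgdagggcbecfaadcagcebcadbfaefe'
  #15 SA[15]=27  'cebcadbfaefe'
  #16 SA[16]=19  'cfaadcagcebcadbfaefe'
  #17 SA[17]=6  'daddgdagggcbecfaadcagcebcadbfaefe'
  #18 SA[18]=11  'dagggcbecfaadcagcebcadbfaefe'
  #19 SA[19]=32  'dbfaefe'
  #20 SA[20]=23  'dcagcebcadbfaefe'
  #21 SA[21]=8  'ddgdagggcbecfaadcagcebcadbfaefe'
  #22 SA[22]=9  'dgdagggcbecfaadcagcebcadbfaefe'
  #23 SA[23]=38  'e'
  #24 SA[24]=28  'ebcadbfaefe'
  #25 SA[25]=4  'ecdaddgdagggcbecfaadcagcebcadbfaefe'
  #26 SA[26]=18  'ecfaadcagcebcadbfaefe'
  #27 SA[27]=36  'efe'
  #28 SA[28]=0  'efgaecdaddgdagggcbecfaadcagcebcadbfaefe'
  #29 SA[29]=20  'faadcagcebcadbfaefe'
  #30 SA[30]=34  'faefe'
  #31 SA[31]=37  'fe'
  #32 SA[32]=1  'fgaecdaddgdagggcbecfaadcagcebcadbfaefe'
  #33 SA[33]=2  'gaecdaddgdagggcbecfaadcagcebcadbfaefe'
  #34 SA[34]=15  'gcbecfaadcagcebcadbfaefe'
  #35 SA[35]=26  'gcebcadbfaefe'
  #36 SA[36]=10  'gdagggcbecfaadcagcebcadbfaefe'
  #37 SA[37]=14  'ggcbecfaadcagcebcadbfaefe'
  #38 SA[38]=13  'gggcbecfaadcagcebcadbfaefe'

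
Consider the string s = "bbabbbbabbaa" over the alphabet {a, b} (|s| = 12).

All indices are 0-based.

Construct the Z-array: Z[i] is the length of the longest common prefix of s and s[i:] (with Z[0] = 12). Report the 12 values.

[12, 1, 0, 2, 2, 5, 1, 0, 3, 1, 0, 0]

Z[0]=12
i=1: fresh scan; Z[1]=1 scan→box=[1,2)
i=2: fresh scan; Z[2]=0
i=3: fresh scan; Z[3]=2 scan→box=[3,5)
i=4: min(r-i=1, Z[1]=1)=1; Z[4]=2 scan→box=[4,6)
i=5: min(r-i=1, Z[1]=1)=1; Z[5]=5 scan→box=[5,10)
i=6: min(r-i=4, Z[1]=1)=1; Z[6]=1
i=7: min(r-i=3, Z[2]=0)=0; Z[7]=0
i=8: min(r-i=2, Z[3]=2)=2; Z[8]=3 scan→box=[8,11)
i=9: min(r-i=2, Z[1]=1)=1; Z[9]=1
i=10: min(r-i=1, Z[2]=0)=0; Z[10]=0
i=11: fresh scan; Z[11]=0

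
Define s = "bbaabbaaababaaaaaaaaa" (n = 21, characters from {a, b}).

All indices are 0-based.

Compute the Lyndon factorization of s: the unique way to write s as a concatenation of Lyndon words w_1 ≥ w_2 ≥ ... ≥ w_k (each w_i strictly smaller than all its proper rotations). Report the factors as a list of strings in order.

["b", "b", "aabb", "aaabab", "a", "a", "a", "a", "a", "a", "a", "a", "a"]

emit factor 1: 'b' (i=0, period=1)
emit factor 2: 'b' (i=1, period=1)
emit factor 3: 'aabb' (i=2, period=4)
emit factor 4: 'aaabab' (i=6, period=6)
emit factor 5: 'a' (i=12, period=1)
emit factor 6: 'a' (i=13, period=1)
emit factor 7: 'a' (i=14, period=1)
emit factor 8: 'a' (i=15, period=1)
emit factor 9: 'a' (i=16, period=1)
emit factor 10: 'a' (i=17, period=1)
emit factor 11: 'a' (i=18, period=1)
emit factor 12: 'a' (i=19, period=1)
emit factor 13: 'a' (i=20, period=1)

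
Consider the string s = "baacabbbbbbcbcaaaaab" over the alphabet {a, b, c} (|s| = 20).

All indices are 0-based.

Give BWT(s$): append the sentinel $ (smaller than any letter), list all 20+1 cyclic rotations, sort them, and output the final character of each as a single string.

rank  rotation               last
    0  $baacabbbbbbcbcaaaaab  b
    1  aaaaab$baacabbbbbbcbc  c
    2  aaaab$baacabbbbbbcbca  a
    3  aaab$baacabbbbbbcbcaa  a
    4  aab$baacabbbbbbcbcaaa  a
    5  aacabbbbbbcbcaaaaab$b  b
    6  ab$baacabbbbbbcbcaaaa  a
    7  abbbbbbcbcaaaaab$baac  c
    8  acabbbbbbcbcaaaaab$ba  a
    9  b$baacabbbbbbcbcaaaaa  a
   10  baacabbbbbbcbcaaaaab$  $
   11  bbbbbbcbcaaaaab$baaca  a
   12  bbbbbcbcaaaaab$baacab  b
   13  bbbbcbcaaaaab$baacabb  b
   14  bbbcbcaaaaab$baacabbb  b
   15  bbcbcaaaaab$baacabbbb  b
   16  bcaaaaab$baacabbbbbbc  c
   17  bcbcaaaaab$baacabbbbb  b
   18  caaaaab$baacabbbbbbcb  b
   19  cabbbbbbcbcaaaaab$baa  a
   20  cbcaaaaab$baacabbbbbb  b

bcaaabacaa$abbbbcbbab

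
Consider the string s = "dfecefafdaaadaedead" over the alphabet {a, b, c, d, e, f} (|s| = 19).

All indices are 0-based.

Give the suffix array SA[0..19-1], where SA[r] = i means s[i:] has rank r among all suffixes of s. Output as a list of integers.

rank | idx | suffix
   0 |   9 | aaadaedead
   1 |  10 | aadaedead
   2 |  17 | ad
   3 |  11 | adaedead
   4 |  13 | aedead
   5 |   6 | afdaaadaedead
   6 |   3 | cefafdaaadaedead
   7 |  18 | d
   8 |   8 | daaadaedead
   9 |  12 | daedead
  10 |  15 | dead
  11 |   0 | dfecefafdaaadaedead
  12 |  16 | ead
  13 |   2 | ecefafdaaadaedead
  14 |  14 | edead
  15 |   4 | efafdaaadaedead
  16 |   5 | fafdaaadaedead
  17 |   7 | fdaaadaedead
  18 |   1 | fecefafdaaadaedead

[9, 10, 17, 11, 13, 6, 3, 18, 8, 12, 15, 0, 16, 2, 14, 4, 5, 7, 1]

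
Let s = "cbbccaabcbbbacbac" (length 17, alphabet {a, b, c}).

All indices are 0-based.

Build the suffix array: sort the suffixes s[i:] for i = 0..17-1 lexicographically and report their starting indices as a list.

[5, 6, 15, 12, 14, 11, 10, 9, 1, 7, 2, 16, 4, 13, 8, 0, 3]

rank | idx | suffix
   0 |   5 | aabcbbbacbac
   1 |   6 | abcbbbacbac
   2 |  15 | ac
   3 |  12 | acbac
   4 |  14 | bac
   5 |  11 | bacbac
   6 |  10 | bbacbac
   7 |   9 | bbbacbac
   8 |   1 | bbccaabcbbbacbac
   9 |   7 | bcbbbacbac
  10 |   2 | bccaabcbbbacbac
  11 |  16 | c
  12 |   4 | caabcbbbacbac
  13 |  13 | cbac
  14 |   8 | cbbbacbac
  15 |   0 | cbbccaabcbbbacbac
  16 |   3 | ccaabcbbbacbac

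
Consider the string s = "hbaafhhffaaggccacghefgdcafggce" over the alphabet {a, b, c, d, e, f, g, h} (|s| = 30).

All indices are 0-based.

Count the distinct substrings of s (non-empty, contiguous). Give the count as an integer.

436

rank→(start, suffix):
  0 → (2, 'aafhhffaaggccacghefgdcafggce')
  1 → (9, 'aaggccacghefgdcafggce')
  2 → (15, 'acghefgdcafggce')
  3 → (24, 'afggce')
  4 → (3, 'afhhffaaggccacghefgdcafggce')
  5 → (10, 'aggccacghefgdcafggce')
  6 → (1, 'baafhhffaaggccacghefgdcafggce')
  7 → (14, 'cacghefgdcafggce')
  8 → (23, 'cafggce')
  9 → (13, 'ccacghefgdcafggce')
  10 → (28, 'ce')
  11 → (16, 'cghefgdcafggce')
  12 → (22, 'dcafggce')
  13 → (29, 'e')
  14 → (19, 'efgdcafggce')
  15 → (8, 'faaggccacghefgdcafggce')
  16 → (7, 'ffaaggccacghefgdcafggce')
  17 → (20, 'fgdcafggce')
  18 → (25, 'fggce')
  19 → (4, 'fhhffaaggccacghefgdcafggce')
  20 → (12, 'gccacghefgdcafggce')
  21 → (27, 'gce')
  22 → (21, 'gdcafggce')
  23 → (11, 'ggccacghefgdcafggce')
  24 → (26, 'ggce')
  25 → (17, 'ghefgdcafggce')
  26 → (0, 'hbaafhhffaaggccacghefgdcafggce')
  27 → (18, 'hefgdcafggce')
  28 → (6, 'hffaaggccacghefgdcafggce')
  29 → (5, 'hhffaaggccacghefgdcafggce')

SA = [2, 9, 15, 24, 3, 10, 1, 14, 23, 13, 28, 16, 22, 29, 19, 8, 7, 20, 25, 4, 12, 27, 21, 11, 26, 17, 0, 18, 6, 5]
[i] adj suffixes → lcp
  [1] 2/9 → 2 ('aa')
  [2] 9/15 → 1 ('a')
  [3] 15/24 → 1 ('a')
  [4] 24/3 → 2 ('af')
  [5] 3/10 → 1 ('a')
  [6] 10/1 → 0 ('')
  [7] 1/14 → 0 ('')
  [8] 14/23 → 2 ('ca')
  [9] 23/13 → 1 ('c')
  [10] 13/28 → 1 ('c')
  [11] 28/16 → 1 ('c')
  [12] 16/22 → 0 ('')
  [13] 22/29 → 0 ('')
  [14] 29/19 → 1 ('e')
  [15] 19/8 → 0 ('')
  [16] 8/7 → 1 ('f')
  [17] 7/20 → 1 ('f')
  [18] 20/25 → 2 ('fg')
  [19] 25/4 → 1 ('f')
  [20] 4/12 → 0 ('')
  [21] 12/27 → 2 ('gc')
  [22] 27/21 → 1 ('g')
  [23] 21/11 → 1 ('g')
  [24] 11/26 → 3 ('ggc')
  [25] 26/17 → 1 ('g')
  [26] 17/0 → 0 ('')
  [27] 0/18 → 1 ('h')
  [28] 18/6 → 1 ('h')
  [29] 6/5 → 1 ('h')

n(n+1)/2 = 30·31/2 = 465
Σ LCP = 0 + 2 + 1 + 1 + 2 + 1 + 0 + 0 + 2 + 1 + 1 + 1 + 0 + 0 + 1 + 0 + 1 + 1 + 2 + 1 + 0 + 2 + 1 + 1 + 3 + 1 + 0 + 1 + 1 + 1 = 29
distinct = 465 − 29 = 436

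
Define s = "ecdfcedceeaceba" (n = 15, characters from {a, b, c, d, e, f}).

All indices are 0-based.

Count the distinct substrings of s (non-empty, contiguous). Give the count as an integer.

rank→(start, suffix):
  0 → (14, 'a')
  1 → (10, 'aceba')
  2 → (13, 'ba')
  3 → (1, 'cdfcedceeaceba')
  4 → (11, 'ceba')
  5 → (4, 'cedceeaceba')
  6 → (7, 'ceeaceba')
  7 → (6, 'dceeaceba')
  8 → (2, 'dfcedceeaceba')
  9 → (9, 'eaceba')
  10 → (12, 'eba')
  11 → (0, 'ecdfcedceeaceba')
  12 → (5, 'edceeaceba')
  13 → (8, 'eeaceba')
  14 → (3, 'fcedceeaceba')

SA = [14, 10, 13, 1, 11, 4, 7, 6, 2, 9, 12, 0, 5, 8, 3]
i: (SA[i-1],SA[i]) lcp shared
  1: (14,10) 1 'a'
  2: (10,13) 0 ''
  3: (13,1) 0 ''
  4: (1,11) 1 'c'
  5: (11,4) 2 'ce'
  6: (4,7) 2 'ce'
  7: (7,6) 0 ''
  8: (6,2) 1 'd'
  9: (2,9) 0 ''
  10: (9,12) 1 'e'
  11: (12,0) 1 'e'
  12: (0,5) 1 'e'
  13: (5,8) 1 'e'
  14: (8,3) 0 ''

n(n+1)/2 = 15·16/2 = 120
Σ LCP = 0 + 1 + 0 + 0 + 1 + 2 + 2 + 0 + 1 + 0 + 1 + 1 + 1 + 1 + 0 = 11
distinct = 120 − 11 = 109

109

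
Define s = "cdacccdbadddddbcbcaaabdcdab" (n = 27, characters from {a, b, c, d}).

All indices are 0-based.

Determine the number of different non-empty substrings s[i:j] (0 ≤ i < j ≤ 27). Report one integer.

340

rank | idx | suffix
   0 |  18 | aaabdcdab
   1 |  19 | aabdcdab
   2 |  25 | ab
   3 |  20 | abdcdab
   4 |   2 | acccdbadddddbcbcaaabdcdab
   5 |   8 | adddddbcbcaaabdcdab
   6 |  26 | b
   7 |   7 | badddddbcbcaaabdcdab
   8 |  16 | bcaaabdcdab
   9 |  14 | bcbcaaabdcdab
  10 |  21 | bdcdab
  11 |  17 | caaabdcdab
  12 |  15 | cbcaaabdcdab
  13 |   3 | cccdbadddddbcbcaaabdcdab
  14 |   4 | ccdbadddddbcbcaaabdcdab
  15 |  23 | cdab
  16 |   0 | cdacccdbadddddbcbcaaabdcdab
  17 |   5 | cdbadddddbcbcaaabdcdab
  18 |  24 | dab
  19 |   1 | dacccdbadddddbcbcaaabdcdab
  20 |   6 | dbadddddbcbcaaabdcdab
  21 |  13 | dbcbcaaabdcdab
  22 |  22 | dcdab
  23 |  12 | ddbcbcaaabdcdab
  24 |  11 | dddbcbcaaabdcdab
  25 |  10 | ddddbcbcaaabdcdab
  26 |   9 | dddddbcbcaaabdcdab

SA = [18, 19, 25, 20, 2, 8, 26, 7, 16, 14, 21, 17, 15, 3, 4, 23, 0, 5, 24, 1, 6, 13, 22, 12, 11, 10, 9]
[i] adj suffixes → lcp
  [1] 18/19 → 2 ('aa')
  [2] 19/25 → 1 ('a')
  [3] 25/20 → 2 ('ab')
  [4] 20/2 → 1 ('a')
  [5] 2/8 → 1 ('a')
  [6] 8/26 → 0 ('')
  [7] 26/7 → 1 ('b')
  [8] 7/16 → 1 ('b')
  [9] 16/14 → 2 ('bc')
  [10] 14/21 → 1 ('b')
  [11] 21/17 → 0 ('')
  [12] 17/15 → 1 ('c')
  [13] 15/3 → 1 ('c')
  [14] 3/4 → 2 ('cc')
  [15] 4/23 → 1 ('c')
  [16] 23/0 → 3 ('cda')
  [17] 0/5 → 2 ('cd')
  [18] 5/24 → 0 ('')
  [19] 24/1 → 2 ('da')
  [20] 1/6 → 1 ('d')
  [21] 6/13 → 2 ('db')
  [22] 13/22 → 1 ('d')
  [23] 22/12 → 1 ('d')
  [24] 12/11 → 2 ('dd')
  [25] 11/10 → 3 ('ddd')
  [26] 10/9 → 4 ('dddd')

n(n+1)/2 = 27·28/2 = 378
Σ LCP = 0 + 2 + 1 + 2 + 1 + 1 + 0 + 1 + 1 + 2 + 1 + 0 + 1 + 1 + 2 + 1 + 3 + 2 + 0 + 2 + 1 + 2 + 1 + 1 + 2 + 3 + 4 = 38
distinct = 378 − 38 = 340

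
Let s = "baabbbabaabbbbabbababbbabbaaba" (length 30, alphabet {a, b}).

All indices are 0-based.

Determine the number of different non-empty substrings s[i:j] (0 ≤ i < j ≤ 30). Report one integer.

rank | idx | suffix
   0 |  29 | a
   1 |  26 | aaba
   2 |   1 | aabbbabaabbbbabbababbbabbaaba
   3 |   8 | aabbbbabbababbbabbaaba
   4 |  27 | aba
   5 |   6 | abaabbbbabbababbbabbaaba
   6 |  17 | ababbbabbaaba
   7 |  23 | abbaaba
   8 |  14 | abbababbbabbaaba
   9 |   2 | abbbabaabbbbabbababbbabbaaba
  10 |  19 | abbbabbaaba
  11 |   9 | abbbbabbababbbabbaaba
  12 |  28 | ba
  13 |  25 | baaba
  14 |   0 | baabbbabaabbbbabbababbbabbaaba
  15 |   7 | baabbbbabbababbbabbaaba
  16 |   5 | babaabbbbabbababbbabbaaba
  17 |  16 | bababbbabbaaba
  18 |  22 | babbaaba
  19 |  13 | babbababbbabbaaba
  20 |  18 | babbbabbaaba
  21 |  24 | bbaaba
  22 |   4 | bbabaabbbbabbababbbabbaaba
  23 |  15 | bbababbbabbaaba
  24 |  21 | bbabbaaba
  25 |  12 | bbabbababbbabbaaba
  26 |   3 | bbbabaabbbbabbababbbabbaaba
  27 |  20 | bbbabbaaba
  28 |  11 | bbbabbababbbabbaaba
  29 |  10 | bbbbabbababbbabbaaba

SA = [29, 26, 1, 8, 27, 6, 17, 23, 14, 2, 19, 9, 28, 25, 0, 7, 5, 16, 22, 13, 18, 24, 4, 15, 21, 12, 3, 20, 11, 10]
i: (SA[i-1],SA[i]) lcp shared
  1: (29,26) 1 'a'
  2: (26,1) 3 'aab'
  3: (1,8) 5 'aabbb'
  4: (8,27) 1 'a'
  5: (27,6) 3 'aba'
  6: (6,17) 3 'aba'
  7: (17,23) 2 'ab'
  8: (23,14) 4 'abba'
  9: (14,2) 3 'abb'
  10: (2,19) 6 'abbbab'
  11: (19,9) 4 'abbb'
  12: (9,28) 0 ''
  13: (28,25) 2 'ba'
  14: (25,0) 4 'baab'
  15: (0,7) 6 'baabbb'
  16: (7,5) 2 'ba'
  17: (5,16) 4 'baba'
  18: (16,22) 3 'bab'
  19: (22,13) 5 'babba'
  20: (13,18) 4 'babb'
  21: (18,24) 1 'b'
  22: (24,4) 3 'bba'
  23: (4,15) 5 'bbaba'
  24: (15,21) 4 'bbab'
  25: (21,12) 6 'bbabba'
  26: (12,3) 2 'bb'
  27: (3,20) 5 'bbbab'
  28: (20,11) 7 'bbbabba'
  29: (11,10) 3 'bbb'

n(n+1)/2 = 30·31/2 = 465
Σ LCP = 0 + 1 + 3 + 5 + 1 + 3 + 3 + 2 + 4 + 3 + 6 + 4 + 0 + 2 + 4 + 6 + 2 + 4 + 3 + 5 + 4 + 1 + 3 + 5 + 4 + 6 + 2 + 5 + 7 + 3 = 101
distinct = 465 − 101 = 364

364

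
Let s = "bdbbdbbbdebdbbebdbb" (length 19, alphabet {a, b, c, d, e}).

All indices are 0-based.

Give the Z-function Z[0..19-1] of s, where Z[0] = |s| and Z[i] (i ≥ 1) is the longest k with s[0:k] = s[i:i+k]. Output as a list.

Z[0]=19
i=1: i≥r, start 0; Z[1]=0
i=2: i≥r, start 0; Z[2]=1 extend→box=[2,3)
i=3: i≥r, start 0; Z[3]=4 extend→box=[3,7)
i=4: min(r-i=3, Z[1]=0)=0; Z[4]=0
i=5: min(r-i=2, Z[2]=1)=1; Z[5]=1
i=6: min(r-i=1, Z[3]=4)=1; Z[6]=1
i=7: i≥r, start 0; Z[7]=2 extend→box=[7,9)
i=8: min(r-i=1, Z[1]=0)=0; Z[8]=0
i=9: i≥r, start 0; Z[9]=0
i=10: i≥r, start 0; Z[10]=4 extend→box=[10,14)
i=11: min(r-i=3, Z[1]=0)=0; Z[11]=0
i=12: min(r-i=2, Z[2]=1)=1; Z[12]=1
i=13: min(r-i=1, Z[3]=4)=1; Z[13]=1
i=14: i≥r, start 0; Z[14]=0
i=15: i≥r, start 0; Z[15]=4 extend→box=[15,19)
i=16: min(r-i=3, Z[1]=0)=0; Z[16]=0
i=17: min(r-i=2, Z[2]=1)=1; Z[17]=1
i=18: min(r-i=1, Z[3]=4)=1; Z[18]=1

[19, 0, 1, 4, 0, 1, 1, 2, 0, 0, 4, 0, 1, 1, 0, 4, 0, 1, 1]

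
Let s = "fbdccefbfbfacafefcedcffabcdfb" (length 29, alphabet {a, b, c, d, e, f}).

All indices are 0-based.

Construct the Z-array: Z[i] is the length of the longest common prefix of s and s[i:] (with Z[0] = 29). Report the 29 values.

Z[0]=29
i=1: fresh scan; Z[1]=0
i=2: fresh scan; Z[2]=0
i=3: fresh scan; Z[3]=0
i=4: fresh scan; Z[4]=0
i=5: fresh scan; Z[5]=0
i=6: fresh scan; Z[6]=2 scan→box=[6,8)
i=7: min(r-i=1, Z[1]=0)=0; Z[7]=0
i=8: fresh scan; Z[8]=2 scan→box=[8,10)
i=9: min(r-i=1, Z[1]=0)=0; Z[9]=0
i=10: fresh scan; Z[10]=1 scan→box=[10,11)
i=11: fresh scan; Z[11]=0
i=12: fresh scan; Z[12]=0
i=13: fresh scan; Z[13]=0
i=14: fresh scan; Z[14]=1 scan→box=[14,15)
i=15: fresh scan; Z[15]=0
i=16: fresh scan; Z[16]=1 scan→box=[16,17)
i=17: fresh scan; Z[17]=0
i=18: fresh scan; Z[18]=0
i=19: fresh scan; Z[19]=0
i=20: fresh scan; Z[20]=0
i=21: fresh scan; Z[21]=1 scan→box=[21,22)
i=22: fresh scan; Z[22]=1 scan→box=[22,23)
i=23: fresh scan; Z[23]=0
i=24: fresh scan; Z[24]=0
i=25: fresh scan; Z[25]=0
i=26: fresh scan; Z[26]=0
i=27: fresh scan; Z[27]=2 scan→box=[27,29)
i=28: min(r-i=1, Z[1]=0)=0; Z[28]=0

[29, 0, 0, 0, 0, 0, 2, 0, 2, 0, 1, 0, 0, 0, 1, 0, 1, 0, 0, 0, 0, 1, 1, 0, 0, 0, 0, 2, 0]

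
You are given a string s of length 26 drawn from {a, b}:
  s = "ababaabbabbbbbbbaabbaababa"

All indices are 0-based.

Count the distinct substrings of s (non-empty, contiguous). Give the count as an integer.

271

rank | idx | suffix
   0 |  25 | a
   1 |  20 | aababa
   2 |  16 | aabbaababa
   3 |   4 | aabbabbbbbbbaabbaababa
   4 |  23 | aba
   5 |   2 | abaabbabbbbbbbaabbaababa
   6 |  21 | ababa
   7 |   0 | ababaabbabbbbbbbaabbaababa
   8 |  17 | abbaababa
   9 |   5 | abbabbbbbbbaabbaababa
  10 |   8 | abbbbbbbaabbaababa
  11 |  24 | ba
  12 |  19 | baababa
  13 |  15 | baabbaababa
  14 |   3 | baabbabbbbbbbaabbaababa
  15 |  22 | baba
  16 |   1 | babaabbabbbbbbbaabbaababa
  17 |   7 | babbbbbbbaabbaababa
  18 |  18 | bbaababa
  19 |  14 | bbaabbaababa
  20 |   6 | bbabbbbbbbaabbaababa
  21 |  13 | bbbaabbaababa
  22 |  12 | bbbbaabbaababa
  23 |  11 | bbbbbaabbaababa
  24 |  10 | bbbbbbaabbaababa
  25 |   9 | bbbbbbbaabbaababa

SA = [25, 20, 16, 4, 23, 2, 21, 0, 17, 5, 8, 24, 19, 15, 3, 22, 1, 7, 18, 14, 6, 13, 12, 11, 10, 9]
rank  pair      lcp
   1  s[25:],s[20:]  1  'a'
   2  s[20:],s[16:]  3  'aab'
   3  s[16:],s[4:]  5  'aabba'
   4  s[4:],s[23:]  1  'a'
   5  s[23:],s[2:]  3  'aba'
   6  s[2:],s[21:]  3  'aba'
   7  s[21:],s[0:]  5  'ababa'
   8  s[0:],s[17:]  2  'ab'
   9  s[17:],s[5:]  4  'abba'
  10  s[5:],s[8:]  3  'abb'
  11  s[8:],s[24:]  0  ''
  12  s[24:],s[19:]  2  'ba'
  13  s[19:],s[15:]  4  'baab'
  14  s[15:],s[3:]  6  'baabba'
  15  s[3:],s[22:]  2  'ba'
  16  s[22:],s[1:]  4  'baba'
  17  s[1:],s[7:]  3  'bab'
  18  s[7:],s[18:]  1  'b'
  19  s[18:],s[14:]  5  'bbaab'
  20  s[14:],s[6:]  3  'bba'
  21  s[6:],s[13:]  2  'bb'
  22  s[13:],s[12:]  3  'bbb'
  23  s[12:],s[11:]  4  'bbbb'
  24  s[11:],s[10:]  5  'bbbbb'
  25  s[10:],s[9:]  6  'bbbbbb'

n(n+1)/2 = 26·27/2 = 351
Σ LCP = 0 + 1 + 3 + 5 + 1 + 3 + 3 + 5 + 2 + 4 + 3 + 0 + 2 + 4 + 6 + 2 + 4 + 3 + 1 + 5 + 3 + 2 + 3 + 4 + 5 + 6 = 80
distinct = 351 − 80 = 271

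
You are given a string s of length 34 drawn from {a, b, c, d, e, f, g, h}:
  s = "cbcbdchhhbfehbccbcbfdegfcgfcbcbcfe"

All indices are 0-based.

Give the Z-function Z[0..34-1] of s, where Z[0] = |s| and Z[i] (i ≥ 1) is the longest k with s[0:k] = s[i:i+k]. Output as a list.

Z[0]=34
i=1: fresh scan; Z[1]=0
i=2: fresh scan; Z[2]=2 extend→box=[2,4)
i=3: min(r-i=1, Z[1]=0)=0; Z[3]=0
i=4: fresh scan; Z[4]=0
i=5: fresh scan; Z[5]=1 extend→box=[5,6)
i=6: fresh scan; Z[6]=0
i=7: fresh scan; Z[7]=0
i=8: fresh scan; Z[8]=0
i=9: fresh scan; Z[9]=0
i=10: fresh scan; Z[10]=0
i=11: fresh scan; Z[11]=0
i=12: fresh scan; Z[12]=0
i=13: fresh scan; Z[13]=0
i=14: fresh scan; Z[14]=1 extend→box=[14,15)
i=15: fresh scan; Z[15]=4 extend→box=[15,19)
i=16: min(r-i=3, Z[1]=0)=0; Z[16]=0
i=17: min(r-i=2, Z[2]=2)=2; Z[17]=2
i=18: min(r-i=1, Z[3]=0)=0; Z[18]=0
i=19: fresh scan; Z[19]=0
i=20: fresh scan; Z[20]=0
i=21: fresh scan; Z[21]=0
i=22: fresh scan; Z[22]=0
i=23: fresh scan; Z[23]=0
i=24: fresh scan; Z[24]=1 extend→box=[24,25)
i=25: fresh scan; Z[25]=0
i=26: fresh scan; Z[26]=0
i=27: fresh scan; Z[27]=4 extend→box=[27,31)
i=28: min(r-i=3, Z[1]=0)=0; Z[28]=0
i=29: min(r-i=2, Z[2]=2)=2; Z[29]=3 extend→box=[29,32)
i=30: min(r-i=2, Z[1]=0)=0; Z[30]=0
i=31: min(r-i=1, Z[2]=2)=1; Z[31]=1
i=32: fresh scan; Z[32]=0
i=33: fresh scan; Z[33]=0

[34, 0, 2, 0, 0, 1, 0, 0, 0, 0, 0, 0, 0, 0, 1, 4, 0, 2, 0, 0, 0, 0, 0, 0, 1, 0, 0, 4, 0, 3, 0, 1, 0, 0]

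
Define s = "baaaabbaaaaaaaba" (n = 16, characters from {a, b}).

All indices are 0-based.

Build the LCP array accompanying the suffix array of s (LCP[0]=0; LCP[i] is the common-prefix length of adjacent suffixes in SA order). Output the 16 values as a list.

rank | idx | suffix
   0 |  15 | a
   1 |   7 | aaaaaaaba
   2 |   8 | aaaaaaba
   3 |   9 | aaaaaba
   4 |  10 | aaaaba
   5 |   1 | aaaabbaaaaaaaba
   6 |  11 | aaaba
   7 |   2 | aaabbaaaaaaaba
   8 |  12 | aaba
   9 |   3 | aabbaaaaaaaba
  10 |  13 | aba
  11 |   4 | abbaaaaaaaba
  12 |  14 | ba
  13 |   6 | baaaaaaaba
  14 |   0 | baaaabbaaaaaaaba
  15 |   5 | bbaaaaaaaba

SA = [15, 7, 8, 9, 10, 1, 11, 2, 12, 3, 13, 4, 14, 6, 0, 5]
[i] adj suffixes → lcp
  [1] 15/7 → 1 ('a')
  [2] 7/8 → 6 ('aaaaaa')
  [3] 8/9 → 5 ('aaaaa')
  [4] 9/10 → 4 ('aaaa')
  [5] 10/1 → 5 ('aaaab')
  [6] 1/11 → 3 ('aaa')
  [7] 11/2 → 4 ('aaab')
  [8] 2/12 → 2 ('aa')
  [9] 12/3 → 3 ('aab')
  [10] 3/13 → 1 ('a')
  [11] 13/4 → 2 ('ab')
  [12] 4/14 → 0 ('')
  [13] 14/6 → 2 ('ba')
  [14] 6/0 → 5 ('baaaa')
  [15] 0/5 → 1 ('b')

[0, 1, 6, 5, 4, 5, 3, 4, 2, 3, 1, 2, 0, 2, 5, 1]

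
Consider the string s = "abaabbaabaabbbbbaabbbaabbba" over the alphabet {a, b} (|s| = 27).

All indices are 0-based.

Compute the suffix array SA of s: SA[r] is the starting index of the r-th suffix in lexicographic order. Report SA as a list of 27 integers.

[26, 6, 2, 21, 16, 9, 0, 7, 3, 22, 17, 10, 25, 5, 1, 20, 15, 8, 24, 4, 19, 14, 23, 18, 13, 12, 11]

rank→(start, suffix):
  0 → (26, 'a')
  1 → (6, 'aabaabbbbbaabbbaabbba')
  2 → (2, 'aabbaabaabbbbbaabbbaabbba')
  3 → (21, 'aabbba')
  4 → (16, 'aabbbaabbba')
  5 → (9, 'aabbbbbaabbbaabbba')
  6 → (0, 'abaabbaabaabbbbbaabbbaabbba')
  7 → (7, 'abaabbbbbaabbbaabbba')
  8 → (3, 'abbaabaabbbbbaabbbaabbba')
  9 → (22, 'abbba')
  10 → (17, 'abbbaabbba')
  11 → (10, 'abbbbbaabbbaabbba')
  12 → (25, 'ba')
  13 → (5, 'baabaabbbbbaabbbaabbba')
  14 → (1, 'baabbaabaabbbbbaabbbaabbba')
  15 → (20, 'baabbba')
  16 → (15, 'baabbbaabbba')
  17 → (8, 'baabbbbbaabbbaabbba')
  18 → (24, 'bba')
  19 → (4, 'bbaabaabbbbbaabbbaabbba')
  20 → (19, 'bbaabbba')
  21 → (14, 'bbaabbbaabbba')
  22 → (23, 'bbba')
  23 → (18, 'bbbaabbba')
  24 → (13, 'bbbaabbbaabbba')
  25 → (12, 'bbbbaabbbaabbba')
  26 → (11, 'bbbbbaabbbaabbba')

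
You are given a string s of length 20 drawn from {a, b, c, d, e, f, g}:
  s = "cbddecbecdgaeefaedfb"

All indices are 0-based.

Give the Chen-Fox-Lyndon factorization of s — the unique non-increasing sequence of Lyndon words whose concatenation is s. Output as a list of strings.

emit factor 1: 'c' (i=0, period=1)
emit factor 2: 'bddecbecdg' (i=1, period=10)
emit factor 3: 'aeef' (i=11, period=4)
emit factor 4: 'aedfb' (i=15, period=5)

["c", "bddecbecdg", "aeef", "aedfb"]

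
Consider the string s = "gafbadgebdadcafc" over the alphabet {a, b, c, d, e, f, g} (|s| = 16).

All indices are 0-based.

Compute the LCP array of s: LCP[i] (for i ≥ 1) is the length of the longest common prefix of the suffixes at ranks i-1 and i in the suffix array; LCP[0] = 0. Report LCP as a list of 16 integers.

sorted suffixes:
  #0 SA[0]=10  'adcafc'
  #1 SA[1]=4  'adgebdadcafc'
  #2 SA[2]=1  'afbadgebdadcafc'
  #3 SA[3]=13  'afc'
  #4 SA[4]=3  'badgebdadcafc'
  #5 SA[5]=8  'bdadcafc'
  #6 SA[6]=15  'c'
  #7 SA[7]=12  'cafc'
  #8 SA[8]=9  'dadcafc'
  #9 SA[9]=11  'dcafc'
  #10 SA[10]=5  'dgebdadcafc'
  #11 SA[11]=7  'ebdadcafc'
  #12 SA[12]=2  'fbadgebdadcafc'
  #13 SA[13]=14  'fc'
  #14 SA[14]=0  'gafbadgebdadcafc'
  #15 SA[15]=6  'gebdadcafc'

SA = [10, 4, 1, 13, 3, 8, 15, 12, 9, 11, 5, 7, 2, 14, 0, 6]
[i] adj suffixes → lcp
  [1] 10/4 → 2 ('ad')
  [2] 4/1 → 1 ('a')
  [3] 1/13 → 2 ('af')
  [4] 13/3 → 0 ('')
  [5] 3/8 → 1 ('b')
  [6] 8/15 → 0 ('')
  [7] 15/12 → 1 ('c')
  [8] 12/9 → 0 ('')
  [9] 9/11 → 1 ('d')
  [10] 11/5 → 1 ('d')
  [11] 5/7 → 0 ('')
  [12] 7/2 → 0 ('')
  [13] 2/14 → 1 ('f')
  [14] 14/0 → 0 ('')
  [15] 0/6 → 1 ('g')

[0, 2, 1, 2, 0, 1, 0, 1, 0, 1, 1, 0, 0, 1, 0, 1]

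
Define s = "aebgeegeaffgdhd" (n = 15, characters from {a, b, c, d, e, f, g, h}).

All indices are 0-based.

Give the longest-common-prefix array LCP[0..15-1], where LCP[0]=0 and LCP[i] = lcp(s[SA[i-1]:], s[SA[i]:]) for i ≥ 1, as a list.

rank | idx | suffix
   0 |   0 | aebgeegeaffgdhd
   1 |   8 | affgdhd
   2 |   2 | bgeegeaffgdhd
   3 |  14 | d
   4 |  12 | dhd
   5 |   7 | eaffgdhd
   6 |   1 | ebgeegeaffgdhd
   7 |   4 | eegeaffgdhd
   8 |   5 | egeaffgdhd
   9 |   9 | ffgdhd
  10 |  10 | fgdhd
  11 |  11 | gdhd
  12 |   6 | geaffgdhd
  13 |   3 | geegeaffgdhd
  14 |  13 | hd

SA = [0, 8, 2, 14, 12, 7, 1, 4, 5, 9, 10, 11, 6, 3, 13]
[i] adj suffixes → lcp
  [1] 0/8 → 1 ('a')
  [2] 8/2 → 0 ('')
  [3] 2/14 → 0 ('')
  [4] 14/12 → 1 ('d')
  [5] 12/7 → 0 ('')
  [6] 7/1 → 1 ('e')
  [7] 1/4 → 1 ('e')
  [8] 4/5 → 1 ('e')
  [9] 5/9 → 0 ('')
  [10] 9/10 → 1 ('f')
  [11] 10/11 → 0 ('')
  [12] 11/6 → 1 ('g')
  [13] 6/3 → 2 ('ge')
  [14] 3/13 → 0 ('')

[0, 1, 0, 0, 1, 0, 1, 1, 1, 0, 1, 0, 1, 2, 0]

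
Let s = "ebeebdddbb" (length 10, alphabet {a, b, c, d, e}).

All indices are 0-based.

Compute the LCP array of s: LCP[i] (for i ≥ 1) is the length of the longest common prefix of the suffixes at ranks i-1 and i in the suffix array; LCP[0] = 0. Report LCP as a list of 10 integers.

rank | idx | suffix
   0 |   9 | b
   1 |   8 | bb
   2 |   4 | bdddbb
   3 |   1 | beebdddbb
   4 |   7 | dbb
   5 |   6 | ddbb
   6 |   5 | dddbb
   7 |   3 | ebdddbb
   8 |   0 | ebeebdddbb
   9 |   2 | eebdddbb

SA = [9, 8, 4, 1, 7, 6, 5, 3, 0, 2]
rank  pair      lcp
   1  s[9:],s[8:]  1  'b'
   2  s[8:],s[4:]  1  'b'
   3  s[4:],s[1:]  1  'b'
   4  s[1:],s[7:]  0  ''
   5  s[7:],s[6:]  1  'd'
   6  s[6:],s[5:]  2  'dd'
   7  s[5:],s[3:]  0  ''
   8  s[3:],s[0:]  2  'eb'
   9  s[0:],s[2:]  1  'e'

[0, 1, 1, 1, 0, 1, 2, 0, 2, 1]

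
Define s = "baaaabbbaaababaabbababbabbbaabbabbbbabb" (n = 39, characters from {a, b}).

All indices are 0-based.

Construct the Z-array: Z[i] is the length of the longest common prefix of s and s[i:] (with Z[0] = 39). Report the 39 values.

[39, 0, 0, 0, 0, 1, 1, 4, 0, 0, 0, 2, 0, 3, 0, 0, 1, 2, 0, 2, 0, 1, 2, 0, 1, 1, 3, 0, 0, 1, 2, 0, 1, 1, 1, 2, 0, 1, 1]

Z[0]=39
i=1: fresh scan; Z[1]=0
i=2: fresh scan; Z[2]=0
i=3: fresh scan; Z[3]=0
i=4: fresh scan; Z[4]=0
i=5: fresh scan; Z[5]=1 scan→box=[5,6)
i=6: fresh scan; Z[6]=1 scan→box=[6,7)
i=7: fresh scan; Z[7]=4 scan→box=[7,11)
i=8: min(r-i=3, Z[1]=0)=0; Z[8]=0
i=9: min(r-i=2, Z[2]=0)=0; Z[9]=0
i=10: min(r-i=1, Z[3]=0)=0; Z[10]=0
i=11: fresh scan; Z[11]=2 scan→box=[11,13)
i=12: min(r-i=1, Z[1]=0)=0; Z[12]=0
i=13: fresh scan; Z[13]=3 scan→box=[13,16)
i=14: min(r-i=2, Z[1]=0)=0; Z[14]=0
i=15: min(r-i=1, Z[2]=0)=0; Z[15]=0
i=16: fresh scan; Z[16]=1 scan→box=[16,17)
i=17: fresh scan; Z[17]=2 scan→box=[17,19)
i=18: min(r-i=1, Z[1]=0)=0; Z[18]=0
i=19: fresh scan; Z[19]=2 scan→box=[19,21)
i=20: min(r-i=1, Z[1]=0)=0; Z[20]=0
i=21: fresh scan; Z[21]=1 scan→box=[21,22)
i=22: fresh scan; Z[22]=2 scan→box=[22,24)
i=23: min(r-i=1, Z[1]=0)=0; Z[23]=0
i=24: fresh scan; Z[24]=1 scan→box=[24,25)
i=25: fresh scan; Z[25]=1 scan→box=[25,26)
i=26: fresh scan; Z[26]=3 scan→box=[26,29)
i=27: min(r-i=2, Z[1]=0)=0; Z[27]=0
i=28: min(r-i=1, Z[2]=0)=0; Z[28]=0
i=29: fresh scan; Z[29]=1 scan→box=[29,30)
i=30: fresh scan; Z[30]=2 scan→box=[30,32)
i=31: min(r-i=1, Z[1]=0)=0; Z[31]=0
i=32: fresh scan; Z[32]=1 scan→box=[32,33)
i=33: fresh scan; Z[33]=1 scan→box=[33,34)
i=34: fresh scan; Z[34]=1 scan→box=[34,35)
i=35: fresh scan; Z[35]=2 scan→box=[35,37)
i=36: min(r-i=1, Z[1]=0)=0; Z[36]=0
i=37: fresh scan; Z[37]=1 scan→box=[37,38)
i=38: fresh scan; Z[38]=1 scan→box=[38,39)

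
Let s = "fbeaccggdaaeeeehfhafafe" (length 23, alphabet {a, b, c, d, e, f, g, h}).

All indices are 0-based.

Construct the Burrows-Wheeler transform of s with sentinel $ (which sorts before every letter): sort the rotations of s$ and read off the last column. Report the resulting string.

rank  rotation                  last
    0  $fbeaccggdaaeeeehfhafafe  e
    1  aaeeeehfhafafe$fbeaccggd  d
    2  accggdaaeeeehfhafafe$fbe  e
    3  aeeeehfhafafe$fbeaccggda  a
    4  afafe$fbeaccggdaaeeeehfh  h
    5  afe$fbeaccggdaaeeeehfhaf  f
    6  beaccggdaaeeeehfhafafe$f  f
    7  ccggdaaeeeehfhafafe$fbea  a
    8  cggdaaeeeehfhafafe$fbeac  c
    9  daaeeeehfhafafe$fbeaccgg  g
   10  e$fbeaccggdaaeeeehfhafaf  f
   11  eaccggdaaeeeehfhafafe$fb  b
   12  eeeehfhafafe$fbeaccggdaa  a
   13  eeehfhafafe$fbeaccggdaae  e
   14  eehfhafafe$fbeaccggdaaee  e
   15  ehfhafafe$fbeaccggdaaeee  e
   16  fafe$fbeaccggdaaeeeehfha  a
   17  fbeaccggdaaeeeehfhafafe$  $
   18  fe$fbeaccggdaaeeeehfhafa  a
   19  fhafafe$fbeaccggdaaeeeeh  h
   20  gdaaeeeehfhafafe$fbeaccg  g
   21  ggdaaeeeehfhafafe$fbeacc  c
   22  hafafe$fbeaccggdaaeeeehf  f
   23  hfhafafe$fbeaccggdaaeeee  e

edeahffacgfbaeeea$ahgcfe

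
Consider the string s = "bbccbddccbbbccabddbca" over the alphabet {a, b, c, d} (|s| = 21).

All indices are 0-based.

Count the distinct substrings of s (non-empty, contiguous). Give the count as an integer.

rank | idx | suffix
   0 |  20 | a
   1 |  14 | abddbca
   2 |   9 | bbbccabddbca
   3 |  10 | bbccabddbca
   4 |   0 | bbccbddccbbbccabddbca
   5 |  18 | bca
   6 |  11 | bccabddbca
   7 |   1 | bccbddccbbbccabddbca
   8 |  15 | bddbca
   9 |   4 | bddccbbbccabddbca
  10 |  19 | ca
  11 |  13 | cabddbca
  12 |   8 | cbbbccabddbca
  13 |   3 | cbddccbbbccabddbca
  14 |  12 | ccabddbca
  15 |   7 | ccbbbccabddbca
  16 |   2 | ccbddccbbbccabddbca
  17 |  17 | dbca
  18 |   6 | dccbbbccabddbca
  19 |  16 | ddbca
  20 |   5 | ddccbbbccabddbca

SA = [20, 14, 9, 10, 0, 18, 11, 1, 15, 4, 19, 13, 8, 3, 12, 7, 2, 17, 6, 16, 5]
i: (SA[i-1],SA[i]) lcp shared
  1: (20,14) 1 'a'
  2: (14,9) 0 ''
  3: (9,10) 2 'bb'
  4: (10,0) 4 'bbcc'
  5: (0,18) 1 'b'
  6: (18,11) 2 'bc'
  7: (11,1) 3 'bcc'
  8: (1,15) 1 'b'
  9: (15,4) 3 'bdd'
  10: (4,19) 0 ''
  11: (19,13) 2 'ca'
  12: (13,8) 1 'c'
  13: (8,3) 2 'cb'
  14: (3,12) 1 'c'
  15: (12,7) 2 'cc'
  16: (7,2) 3 'ccb'
  17: (2,17) 0 ''
  18: (17,6) 1 'd'
  19: (6,16) 1 'd'
  20: (16,5) 2 'dd'

n(n+1)/2 = 21·22/2 = 231
Σ LCP = 0 + 1 + 0 + 2 + 4 + 1 + 2 + 3 + 1 + 3 + 0 + 2 + 1 + 2 + 1 + 2 + 3 + 0 + 1 + 1 + 2 = 32
distinct = 231 − 32 = 199

199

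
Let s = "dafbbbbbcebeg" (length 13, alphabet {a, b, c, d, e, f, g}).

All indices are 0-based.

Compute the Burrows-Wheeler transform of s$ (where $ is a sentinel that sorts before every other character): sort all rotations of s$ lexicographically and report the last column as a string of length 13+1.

gdfbbbbeb$cbae

rank  rotation        last
    0  $dafbbbbbcebeg  g
    1  afbbbbbcebeg$d  d
    2  bbbbbcebeg$daf  f
    3  bbbbcebeg$dafb  b
    4  bbbcebeg$dafbb  b
    5  bbcebeg$dafbbb  b
    6  bcebeg$dafbbbb  b
    7  beg$dafbbbbbce  e
    8  cebeg$dafbbbbb  b
    9  dafbbbbbcebeg$  $
   10  ebeg$dafbbbbbc  c
   11  eg$dafbbbbbceb  b
   12  fbbbbbcebeg$da  a
   13  g$dafbbbbbcebe  e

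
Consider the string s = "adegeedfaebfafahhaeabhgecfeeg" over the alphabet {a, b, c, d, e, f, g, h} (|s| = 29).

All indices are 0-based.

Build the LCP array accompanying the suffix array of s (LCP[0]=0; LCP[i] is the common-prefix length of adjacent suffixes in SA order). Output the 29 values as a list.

[0, 1, 1, 2, 1, 1, 0, 1, 0, 0, 1, 0, 1, 1, 1, 1, 2, 1, 2, 0, 2, 2, 1, 0, 1, 2, 0, 1, 1]

rank→(start, suffix):
  0 → (19, 'abhgecfeeg')
  1 → (0, 'adegeedfaebfafahhaeabhgecfeeg')
  2 → (17, 'aeabhgecfeeg')
  3 → (8, 'aebfafahhaeabhgecfeeg')
  4 → (12, 'afahhaeabhgecfeeg')
  5 → (14, 'ahhaeabhgecfeeg')
  6 → (10, 'bfafahhaeabhgecfeeg')
  7 → (20, 'bhgecfeeg')
  8 → (24, 'cfeeg')
  9 → (1, 'degeedfaebfafahhaeabhgecfeeg')
  10 → (6, 'dfaebfafahhaeabhgecfeeg')
  11 → (18, 'eabhgecfeeg')
  12 → (9, 'ebfafahhaeabhgecfeeg')
  13 → (23, 'ecfeeg')
  14 → (5, 'edfaebfafahhaeabhgecfeeg')
  15 → (4, 'eedfaebfafahhaeabhgecfeeg')
  16 → (26, 'eeg')
  17 → (27, 'eg')
  18 → (2, 'egeedfaebfafahhaeabhgecfeeg')
  19 → (7, 'faebfafahhaeabhgecfeeg')
  20 → (11, 'fafahhaeabhgecfeeg')
  21 → (13, 'fahhaeabhgecfeeg')
  22 → (25, 'feeg')
  23 → (28, 'g')
  24 → (22, 'gecfeeg')
  25 → (3, 'geedfaebfafahhaeabhgecfeeg')
  26 → (16, 'haeabhgecfeeg')
  27 → (21, 'hgecfeeg')
  28 → (15, 'hhaeabhgecfeeg')

SA = [19, 0, 17, 8, 12, 14, 10, 20, 24, 1, 6, 18, 9, 23, 5, 4, 26, 27, 2, 7, 11, 13, 25, 28, 22, 3, 16, 21, 15]
rank  pair      lcp
   1  s[19:],s[0:]  1  'a'
   2  s[0:],s[17:]  1  'a'
   3  s[17:],s[8:]  2  'ae'
   4  s[8:],s[12:]  1  'a'
   5  s[12:],s[14:]  1  'a'
   6  s[14:],s[10:]  0  ''
   7  s[10:],s[20:]  1  'b'
   8  s[20:],s[24:]  0  ''
   9  s[24:],s[1:]  0  ''
  10  s[1:],s[6:]  1  'd'
  11  s[6:],s[18:]  0  ''
  12  s[18:],s[9:]  1  'e'
  13  s[9:],s[23:]  1  'e'
  14  s[23:],s[5:]  1  'e'
  15  s[5:],s[4:]  1  'e'
  16  s[4:],s[26:]  2  'ee'
  17  s[26:],s[27:]  1  'e'
  18  s[27:],s[2:]  2  'eg'
  19  s[2:],s[7:]  0  ''
  20  s[7:],s[11:]  2  'fa'
  21  s[11:],s[13:]  2  'fa'
  22  s[13:],s[25:]  1  'f'
  23  s[25:],s[28:]  0  ''
  24  s[28:],s[22:]  1  'g'
  25  s[22:],s[3:]  2  'ge'
  26  s[3:],s[16:]  0  ''
  27  s[16:],s[21:]  1  'h'
  28  s[21:],s[15:]  1  'h'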